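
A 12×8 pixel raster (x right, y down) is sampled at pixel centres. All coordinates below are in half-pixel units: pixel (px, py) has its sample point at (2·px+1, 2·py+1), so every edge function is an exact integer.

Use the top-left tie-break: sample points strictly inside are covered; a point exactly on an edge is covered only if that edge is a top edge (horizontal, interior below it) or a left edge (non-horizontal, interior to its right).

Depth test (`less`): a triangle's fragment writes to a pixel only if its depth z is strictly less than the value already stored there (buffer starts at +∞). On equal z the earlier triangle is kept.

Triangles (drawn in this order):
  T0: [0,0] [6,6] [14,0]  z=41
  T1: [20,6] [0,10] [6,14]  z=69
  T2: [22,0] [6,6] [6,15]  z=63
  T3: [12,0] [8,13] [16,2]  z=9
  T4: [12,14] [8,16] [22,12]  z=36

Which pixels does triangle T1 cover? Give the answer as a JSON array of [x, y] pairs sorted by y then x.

T0:
  2·area = 84  (B↔C swapped to make it positive)
  edge (0, 0)→(14, 0): d=(14,0) top-left  bias=+0
  edge (14, 0)→(6, 6): d=(-8,6) right/bottom  bias=-1
  edge (6, 6)→(0, 0): d=(-6,-6) top-left  bias=+0
    (0,0)@(1, 1): e=[14,70,0] → █  [on edge]
    (1,0)@(3, 1): e=[14,58,12] → █
    (2,0)@(5, 1): e=[14,46,24] → █
    (3,0)@(7, 1): e=[14,34,36] → █
    (4,0)@(9, 1): e=[14,22,48] → █
    (5,0)@(11, 1): e=[14,10,60] → █
    (6,0)@(13, 1): e=[14,-2,72] → ·
    (0,1)@(1, 3): e=[42,54,-12] → ·
    (1,1)@(3, 3): e=[42,42,0] → █  [on edge]
    (5,1)@(11, 3): e=[42,-6,48] → ·
    (1,2)@(3, 5): e=[70,26,-12] → ·
    (2,2)@(5, 5): e=[70,14,0] → █  [on edge]
    (3,3)@(7, 7): e=[98,-14,0] → ·  [on edge]
    (4,4)@(9, 9): e=[126,-42,0] → ·  [on edge]
    (5,5)@(11, 11): e=[154,-70,0] → ·  [on edge]
    (6,6)@(13, 13): e=[182,-98,0] → ·  [on edge]
    (7,7)@(15, 15): e=[210,-126,0] → ·  [on edge]
  covered (12 px):
    █ █ █ █ █ █ · · · · · ·
    · █ █ █ █ · · · · · · ·
    · · █ █ · · · · · · · ·
    · · · · · · · · · · · ·
    · · · · · · · · · · · ·
    · · · · · · · · · · · ·
    · · · · · · · · · · · ·
    · · · · · · · · · · · ·
T1:
  2·area = 104  (B↔C swapped to make it positive)
  edge (20, 6)→(6, 14): d=(-14,8) right/bottom  bias=-1
  edge (6, 14)→(0, 10): d=(-6,-4) top-left  bias=+0
  edge (0, 10)→(20, 6): d=(20,-4) top-left  bias=+0
    (7,3)@(15, 7): e=[26,78,0] → █  [on edge]
    (8,3)@(17, 7): e=[10,86,8] → █
    (9,3)@(19, 7): e=[-6,94,16] → ·
    (2,4)@(5, 9): e=[78,26,0] → █  [on edge]
    (3,4)@(7, 9): e=[62,34,8] → █
    (4,4)@(9, 9): e=[46,42,16] → █
    (5,4)@(11, 9): e=[30,50,24] → █
    (6,4)@(13, 9): e=[14,58,32] → █
    (7,4)@(15, 9): e=[-2,66,40] → ·
    (8,4)@(17, 9): e=[-18,74,48] → ·
    (1,5)@(3, 11): e=[66,6,32] → █
    (6,5)@(13, 11): e=[-14,46,72] → ·
  covered (14 px):
    · · · · · · · · · · · ·
    · · · · · · · · · · · ·
    · · · · · · · · · · · ·
    · · · · · · · █ █ · · ·
    · · █ █ █ █ █ · · · · ·
    · █ █ █ █ █ · · · · · ·
    · · █ █ · · · · · · · ·
    · · · · · · · · · · · ·
T2:
  2·area = 144  (B↔C swapped to make it positive)
  edge (22, 0)→(6, 15): d=(-16,15) right/bottom  bias=-1
  edge (6, 15)→(6, 6): d=(0,-9) top-left  bias=+0
  edge (6, 6)→(22, 0): d=(16,-6) top-left  bias=+0
    (7,1)@(15, 3): e=[57,81,6] → █
    (8,1)@(17, 3): e=[27,99,18] → █
    (9,1)@(19, 3): e=[-3,117,30] → ·
    (4,2)@(9, 5): e=[115,27,2] → █
    (5,2)@(11, 5): e=[85,45,14] → █
    (6,2)@(13, 5): e=[55,63,26] → █
    (8,2)@(17, 5): e=[-5,99,50] → ·
    (3,3)@(7, 7): e=[113,9,22] → █
    (7,3)@(15, 7): e=[-7,81,70] → ·
    (3,4)@(7, 9): e=[81,9,54] → █
    (6,4)@(13, 9): e=[-9,63,90] → ·
    (3,5)@(7, 11): e=[49,9,86] → █
  covered (16 px):
    · · · · · · · · · · · ·
    · · · · · · · █ █ · · ·
    · · · · █ █ █ █ · · · ·
    · · · █ █ █ █ · · · · ·
    · · · █ █ █ · · · · · ·
    · · · █ █ · · · · · · ·
    · · · █ · · · · · · · ·
    · · · · · · · · · · · ·
T3:
  2·area = 60  (B↔C swapped to make it positive)
  edge (12, 0)→(16, 2): d=(4,2) right/bottom  bias=-1
  edge (16, 2)→(8, 13): d=(-8,11) right/bottom  bias=-1
  edge (8, 13)→(12, 0): d=(4,-13) top-left  bias=+0
    (6,0)@(13, 1): e=[2,41,17] → █
    (7,0)@(15, 1): e=[-2,19,43] → ·
    (6,1)@(13, 3): e=[10,25,25] → █
    (7,1)@(15, 3): e=[6,3,51] → █
    (8,1)@(17, 3): e=[2,-19,77] → ·
    (5,2)@(11, 5): e=[22,31,7] → █
    (7,2)@(15, 5): e=[14,-13,59] → ·
    (5,3)@(11, 7): e=[30,15,15] → █
    (6,3)@(13, 7): e=[26,-7,41] → ·
    (5,4)@(11, 9): e=[38,-1,23] → ·
    (4,5)@(9, 11): e=[50,5,5] → █
    (5,5)@(11, 11): e=[46,-17,31] → ·
  covered (7 px):
    · · · · · · █ · · · · ·
    · · · · · · █ █ · · · ·
    · · · · · █ █ · · · · ·
    · · · · · █ · · · · · ·
    · · · · · · · · · · · ·
    · · · · █ · · · · · · ·
    · · · · · · · · · · · ·
    · · · · · · · · · · · ·
T4:
  2·area = 12  (B↔C swapped to make it positive)
  edge (12, 14)→(22, 12): d=(10,-2) top-left  bias=+0
  edge (22, 12)→(8, 16): d=(-14,4) right/bottom  bias=-1
  edge (8, 16)→(12, 14): d=(4,-2) top-left  bias=+0
    (8,6)@(17, 13): e=[0,6,6] → █  [on edge]
    (9,6)@(19, 13): e=[4,-2,10] → ·
    (3,7)@(7, 15): e=[0,18,-6] → ·  [on edge]
    (5,7)@(11, 15): e=[8,2,2] → █
    (6,7)@(13, 15): e=[12,-6,6] → ·
    (8,7)@(17, 15): e=[20,-22,14] → ·
  covered (2 px):
    · · · · · · · · · · · ·
    · · · · · · · · · · · ·
    · · · · · · · · · · · ·
    · · · · · · · · · · · ·
    · · · · · · · · · · · ·
    · · · · · · · · · · · ·
    · · · · · · · · █ · · ·
    · · · · · █ · · · · · ·

Result: [[7,3],[8,3],[2,4],[3,4],[4,4],[5,4],[6,4],[1,5],[2,5],[3,5],[4,5],[5,5],[2,6],[3,6]]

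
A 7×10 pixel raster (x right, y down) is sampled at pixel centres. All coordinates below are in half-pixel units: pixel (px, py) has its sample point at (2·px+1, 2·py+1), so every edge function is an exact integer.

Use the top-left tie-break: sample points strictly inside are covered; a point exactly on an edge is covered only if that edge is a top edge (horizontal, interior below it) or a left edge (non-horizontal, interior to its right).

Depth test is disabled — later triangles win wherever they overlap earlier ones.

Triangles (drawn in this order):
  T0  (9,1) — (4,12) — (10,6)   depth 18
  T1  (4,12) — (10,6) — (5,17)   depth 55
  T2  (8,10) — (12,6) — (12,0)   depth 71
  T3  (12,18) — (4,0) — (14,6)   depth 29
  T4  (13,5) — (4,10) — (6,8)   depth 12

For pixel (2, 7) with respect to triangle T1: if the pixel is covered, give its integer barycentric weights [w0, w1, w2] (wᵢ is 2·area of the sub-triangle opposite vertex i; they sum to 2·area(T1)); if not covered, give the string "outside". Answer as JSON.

T0:
  2·area = 36  (B↔C swapped to make it positive)
  edge (9, 1)→(10, 6): d=(1,5) right/bottom  bias=-1
  edge (10, 6)→(4, 12): d=(-6,6) right/bottom  bias=-1
  edge (4, 12)→(9, 1): d=(5,-11) top-left  bias=+0
    (4,0)@(9, 1): e=[0,36,0] → ·  [on edge]
    (4,1)@(9, 3): e=[2,24,10] → #
    (5,1)@(11, 3): e=[-8,12,32] → ·
    (6,1)@(13, 3): e=[-18,0,54] → ·  [on edge]
    (4,2)@(9, 5): e=[4,12,20] → #
    (5,2)@(11, 5): e=[-6,0,42] → ·  [on edge]
    (3,3)@(7, 7): e=[16,12,8] → #
    (4,3)@(9, 7): e=[6,0,30] → ·  [on edge]
    (3,4)@(7, 9): e=[18,0,18] → ·  [on edge]
    (2,5)@(5, 11): e=[30,0,6] → ·  [on edge]
    (5,5)@(11, 11): e=[0,-36,72] → ·  [on edge]
    (1,6)@(3, 13): e=[42,0,-6] → ·  [on edge]
    (0,7)@(1, 15): e=[54,0,-18] → ·  [on edge]
  covered (3 px):
    · · · · · · ·
    · · · · # · ·
    · · · · # · ·
    · · · # · · ·
    · · · · · · ·
    · · · · · · ·
    · · · · · · ·
    · · · · · · ·
    · · · · · · ·
    · · · · · · ·
T1:
  2·area = 36
  edge (4, 12)→(10, 6): d=(6,-6) top-left  bias=+0
  edge (10, 6)→(5, 17): d=(-5,11) right/bottom  bias=-1
  edge (5, 17)→(4, 12): d=(-1,-5) top-left  bias=+0
    (6,1)@(13, 3): e=[0,-18,54] → ·  [on edge]
    (5,2)@(11, 5): e=[0,-6,42] → ·  [on edge]
    (1,3)@(3, 7): e=[-36,72,0] → ·  [on edge]
    (4,3)@(9, 7): e=[0,6,30] → #  [on edge]
    (5,3)@(11, 7): e=[12,-16,40] → ·
    (3,4)@(7, 9): e=[0,18,18] → #  [on edge]
    (4,4)@(9, 9): e=[12,-4,28] → ·
    (2,5)@(5, 11): e=[0,30,6] → #  [on edge]
    (4,5)@(9, 11): e=[24,-14,26] → ·
    (1,6)@(3, 13): e=[0,42,-6] → ·  [on edge]
    (2,6)@(5, 13): e=[12,20,4] → #
    (3,6)@(7, 13): e=[24,-2,14] → ·
    (0,7)@(1, 15): e=[0,54,-18] → ·  [on edge]
    (2,8)@(5, 17): e=[36,0,0] → ·  [on edge]
  covered (6 px):
    · · · · · · ·
    · · · · · · ·
    · · · · · · ·
    · · · · # · ·
    · · · # · · ·
    · · # # · · ·
    · · # · · · ·
    · · # · · · ·
    · · · · · · ·
    · · · · · · ·
T2:
  2·area = 24  (B↔C swapped to make it positive)
  edge (8, 10)→(12, 0): d=(4,-10) top-left  bias=+0
  edge (12, 0)→(12, 6): d=(0,6) right/bottom  bias=-1
  edge (12, 6)→(8, 10): d=(-4,4) right/bottom  bias=-1
    (5,1)@(11, 3): e=[2,6,16] → #
    (6,1)@(13, 3): e=[22,-6,8] → ·
    (5,2)@(11, 5): e=[10,6,8] → #
    (6,2)@(13, 5): e=[30,-6,0] → ·  [on edge]
    (5,3)@(11, 7): e=[18,6,0] → ·  [on edge]
    (4,4)@(9, 9): e=[6,18,0] → ·  [on edge]
    (3,5)@(7, 11): e=[-6,30,0] → ·  [on edge]
    (2,6)@(5, 13): e=[-18,42,0] → ·  [on edge]
    (1,7)@(3, 15): e=[-30,54,0] → ·  [on edge]
    (0,8)@(1, 17): e=[-42,66,0] → ·  [on edge]
  covered (2 px):
    · · · · · · ·
    · · · · · # ·
    · · · · · # ·
    · · · · · · ·
    · · · · · · ·
    · · · · · · ·
    · · · · · · ·
    · · · · · · ·
    · · · · · · ·
    · · · · · · ·
T3:
  2·area = 132
  edge (12, 18)→(4, 0): d=(-8,-18) top-left  bias=+0
  edge (4, 0)→(14, 6): d=(10,6) right/bottom  bias=-1
  edge (14, 6)→(12, 18): d=(-2,12) right/bottom  bias=-1
    (2,0)@(5, 1): e=[10,4,118] → #
    (3,0)@(7, 1): e=[46,-8,94] → ·
    (2,1)@(5, 3): e=[-6,24,114] → ·
    (3,1)@(7, 3): e=[30,12,90] → #
    (4,1)@(9, 3): e=[66,0,66] → ·  [on edge]
    (3,2)@(7, 5): e=[14,32,86] → #
    (4,2)@(9, 5): e=[50,20,62] → #
    (5,2)@(11, 5): e=[86,8,38] → #
    (6,2)@(13, 5): e=[122,-4,14] → ·
    (3,3)@(7, 7): e=[-2,52,82] → ·
    (4,3)@(9, 7): e=[34,40,58] → #
    (6,3)@(13, 7): e=[106,16,10] → #
  covered (16 px):
    · · # · · · ·
    · · · # · · ·
    · · · # # # ·
    · · · · # # #
    · · · · # # #
    · · · · # # #
    · · · · · # ·
    · · · · · # ·
    · · · · · · ·
    · · · · · · ·
T4:
  2·area = 8
  edge (13, 5)→(4, 10): d=(-9,5) right/bottom  bias=-1
  edge (4, 10)→(6, 8): d=(2,-2) top-left  bias=+0
  edge (6, 8)→(13, 5): d=(7,-3) top-left  bias=+0
    (6,0)@(13, 1): e=[36,0,-28] → ·  [on edge]
    (5,1)@(11, 3): e=[28,0,-20] → ·  [on edge]
    (4,2)@(9, 5): e=[20,0,-12] → ·  [on edge]
    (6,2)@(13, 5): e=[0,8,0] → ·  [on edge]
    (3,3)@(7, 7): e=[12,0,-4] → ·  [on edge]
    (4,3)@(9, 7): e=[2,4,2] → #
    (5,3)@(11, 7): e=[-8,8,8] → ·
    (2,4)@(5, 9): e=[4,0,4] → #  [on edge]
    (3,4)@(7, 9): e=[-6,4,10] → ·
    (4,4)@(9, 9): e=[-16,8,16] → ·
    (1,5)@(3, 11): e=[-4,0,12] → ·  [on edge]
    (2,5)@(5, 11): e=[-14,4,18] → ·
    (0,6)@(1, 13): e=[-12,0,20] → ·  [on edge]
  covered (2 px):
    · · · · · · ·
    · · · · · · ·
    · · · · · · ·
    · · · · # · ·
    · · # · · · ·
    · · · · · · ·
    · · · · · · ·
    · · · · · · ·
    · · · · · · ·
    · · · · · · ·

Answer: [10,2,24]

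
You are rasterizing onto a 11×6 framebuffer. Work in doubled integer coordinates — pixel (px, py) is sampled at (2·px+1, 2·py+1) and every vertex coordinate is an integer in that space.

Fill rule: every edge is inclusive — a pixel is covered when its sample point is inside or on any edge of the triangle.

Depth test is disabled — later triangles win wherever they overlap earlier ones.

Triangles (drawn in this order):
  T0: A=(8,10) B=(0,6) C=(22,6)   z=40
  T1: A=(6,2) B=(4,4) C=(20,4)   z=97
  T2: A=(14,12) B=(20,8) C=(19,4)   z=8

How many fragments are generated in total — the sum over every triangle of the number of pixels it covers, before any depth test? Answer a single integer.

T0:
  2·area = 88
  edge (8, 10)→(0, 6): d=(-8,-4) inclusive
  edge (0, 6)→(22, 6): d=(22,0) inclusive
  edge (22, 6)→(8, 10): d=(-14,4) inclusive
    (1,3)@(3, 7): e=[4,22,62] → X
    (2,3)@(5, 7): e=[12,22,54] → X
    (3,3)@(7, 7): e=[20,22,46] → X
    (4,3)@(9, 7): e=[28,22,38] → X
    (5,3)@(11, 7): e=[36,22,30] → X
    (6,3)@(13, 7): e=[44,22,22] → X
    (7,3)@(15, 7): e=[52,22,14] → X
    (8,3)@(17, 7): e=[60,22,6] → X
    (9,3)@(19, 7): e=[68,22,-2] → .
    (1,4)@(3, 9): e=[-12,66,34] → .
    (2,4)@(5, 9): e=[-4,66,26] → .
    (3,4)@(7, 9): e=[4,66,18] → X
  covered (11 px):
    . . . . . . . . . . .
    . . . . . . . . . . .
    . . . . . . . . . . .
    . X X X X X X X X . .
    . . . X X X . . . . .
    . . . . . . . . . . .
T1:
  2·area = 32  (B↔C swapped to make it positive)
  edge (6, 2)→(20, 4): d=(14,2) inclusive
  edge (20, 4)→(4, 4): d=(-16,0) inclusive
  edge (4, 4)→(6, 2): d=(2,-2) inclusive
    (3,0)@(7, 1): e=[-16,48,0] → .  [on edge]
    (2,1)@(5, 3): e=[16,16,0] → X  [on edge]
    (3,1)@(7, 3): e=[12,16,4] → X
    (4,1)@(9, 3): e=[8,16,8] → X
    (5,1)@(11, 3): e=[4,16,12] → X
    (6,1)@(13, 3): e=[0,16,16] → X  [on edge]
    (7,1)@(15, 3): e=[-4,16,20] → .
    (1,2)@(3, 5): e=[48,-16,0] → .  [on edge]
    (2,2)@(5, 5): e=[44,-16,4] → .
    (3,2)@(7, 5): e=[40,-16,8] → .
    (4,2)@(9, 5): e=[36,-16,12] → .
    (5,2)@(11, 5): e=[32,-16,16] → .
    (0,3)@(1, 7): e=[80,-48,0] → .  [on edge]
  covered (5 px):
    . . . . . . . . . . .
    . . X X X X X . . . .
    . . . . . . . . . . .
    . . . . . . . . . . .
    . . . . . . . . . . .
    . . . . . . . . . . .
T2:
  2·area = 28  (B↔C swapped to make it positive)
  edge (14, 12)→(19, 4): d=(5,-8) inclusive
  edge (19, 4)→(20, 8): d=(1,4) inclusive
  edge (20, 8)→(14, 12): d=(-6,4) inclusive
    (9,2)@(19, 5): e=[5,1,22] → X
    (10,2)@(21, 5): e=[21,-7,14] → .
    (9,3)@(19, 7): e=[15,3,10] → X
    (10,3)@(21, 7): e=[31,-5,2] → .
    (8,4)@(17, 9): e=[9,13,6] → X
    (9,4)@(19, 9): e=[25,5,-2] → .
    (7,5)@(15, 11): e=[3,23,2] → X
    (8,5)@(17, 11): e=[19,15,-6] → .
  covered (4 px):
    . . . . . . . . . . .
    . . . . . . . . . . .
    . . . . . . . . . X .
    . . . . . . . . . X .
    . . . . . . . . X . .
    . . . . . . . X . . .

Final: 20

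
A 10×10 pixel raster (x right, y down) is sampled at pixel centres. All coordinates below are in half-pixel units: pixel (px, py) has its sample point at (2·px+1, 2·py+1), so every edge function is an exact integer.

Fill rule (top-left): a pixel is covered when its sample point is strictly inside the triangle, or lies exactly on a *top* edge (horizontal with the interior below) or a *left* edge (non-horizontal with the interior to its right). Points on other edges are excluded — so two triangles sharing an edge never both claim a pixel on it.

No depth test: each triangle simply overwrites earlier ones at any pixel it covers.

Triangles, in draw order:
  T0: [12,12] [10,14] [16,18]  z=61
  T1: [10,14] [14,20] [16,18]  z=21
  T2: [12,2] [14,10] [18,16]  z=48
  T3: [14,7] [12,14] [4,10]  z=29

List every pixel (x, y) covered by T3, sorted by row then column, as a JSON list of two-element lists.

T0:
  2·area = 20  (B↔C swapped to make it positive)
  edge (12, 12)→(16, 18): d=(4,6) right/bottom  bias=-1
  edge (16, 18)→(10, 14): d=(-6,-4) top-left  bias=+0
  edge (10, 14)→(12, 12): d=(2,-2) top-left  bias=+0
    (9,2)@(19, 5): e=[-70,90,0] → ·  [on edge]
    (8,3)@(17, 7): e=[-50,70,0] → ·  [on edge]
    (7,4)@(15, 9): e=[-30,50,0] → ·  [on edge]
    (6,5)@(13, 11): e=[-10,30,0] → ·  [on edge]
    (5,6)@(11, 13): e=[10,10,0] → #  [on edge]
    (6,6)@(13, 13): e=[-2,18,4] → ·
    (4,7)@(9, 15): e=[30,-10,0] → ·  [on edge]
    (5,7)@(11, 15): e=[18,-2,4] → ·
    (6,7)@(13, 15): e=[6,6,8] → #
    (7,7)@(15, 15): e=[-6,14,12] → ·
    (3,8)@(7, 17): e=[50,-30,0] → ·  [on edge]
    (6,8)@(13, 17): e=[14,-6,12] → ·
    (2,9)@(5, 19): e=[70,-50,0] → ·  [on edge]
  covered (3 px):
    · · · · · · · · · ·
    · · · · · · · · · ·
    · · · · · · · · · ·
    · · · · · · · · · ·
    · · · · · · · · · ·
    · · · · · · · · · ·
    · · · · · # · · · ·
    · · · · · · # · · ·
    · · · · · · · # · ·
    · · · · · · · · · ·
T1:
  2·area = 20  (B↔C swapped to make it positive)
  edge (10, 14)→(16, 18): d=(6,4) right/bottom  bias=-1
  edge (16, 18)→(14, 20): d=(-2,2) right/bottom  bias=-1
  edge (14, 20)→(10, 14): d=(-4,-6) top-left  bias=+0
    (5,7)@(11, 15): e=[2,16,2] → #
    (6,7)@(13, 15): e=[-6,12,14] → ·
    (9,7)@(19, 15): e=[-30,0,50] → ·  [on edge]
    (5,8)@(11, 17): e=[14,12,-6] → ·
    (6,8)@(13, 17): e=[6,8,6] → #
    (7,8)@(15, 17): e=[-2,4,18] → ·
    (8,8)@(17, 17): e=[-10,0,30] → ·  [on edge]
    (6,9)@(13, 19): e=[18,4,-2] → ·
    (7,9)@(15, 19): e=[10,0,10] → ·  [on edge]
  covered (2 px):
    · · · · · · · · · ·
    · · · · · · · · · ·
    · · · · · · · · · ·
    · · · · · · · · · ·
    · · · · · · · · · ·
    · · · · · · · · · ·
    · · · · · · · · · ·
    · · · · · # · · · ·
    · · · · · · # · · ·
    · · · · · · · · · ·
T2:
  2·area = 20  (B↔C swapped to make it positive)
  edge (12, 2)→(18, 16): d=(6,14) right/bottom  bias=-1
  edge (18, 16)→(14, 10): d=(-4,-6) top-left  bias=+0
  edge (14, 10)→(12, 2): d=(-2,-8) top-left  bias=+0
    (6,2)@(13, 5): e=[4,14,2] → #
    (7,2)@(15, 5): e=[-24,26,18] → ·
    (6,3)@(13, 7): e=[16,6,-2] → ·
    (7,4)@(15, 9): e=[0,10,10] → ·  [on edge]
    (7,5)@(15, 11): e=[12,2,6] → #
    (8,5)@(17, 11): e=[-16,14,22] → ·
    (7,6)@(15, 13): e=[24,-6,2] → ·
  covered (2 px):
    · · · · · · · · · ·
    · · · · · · · · · ·
    · · · · · · # · · ·
    · · · · · · · · · ·
    · · · · · · · · · ·
    · · · · · · · # · ·
    · · · · · · · · · ·
    · · · · · · · · · ·
    · · · · · · · · · ·
    · · · · · · · · · ·
T3:
  2·area = 64
  edge (14, 7)→(12, 14): d=(-2,7) right/bottom  bias=-1
  edge (12, 14)→(4, 10): d=(-8,-4) top-left  bias=+0
  edge (4, 10)→(14, 7): d=(10,-3) top-left  bias=+0
    (4,4)@(9, 9): e=[31,28,5] → #
    (5,4)@(11, 9): e=[17,36,11] → #
    (6,4)@(13, 9): e=[3,44,17] → #
    (7,4)@(15, 9): e=[-11,52,23] → ·
    (3,5)@(7, 11): e=[41,4,19] → #
    (6,5)@(13, 11): e=[-1,28,37] → ·
    (3,6)@(7, 13): e=[37,-12,39] → ·
    (4,6)@(9, 13): e=[23,-4,45] → ·
    (5,6)@(11, 13): e=[9,4,51] → #
    (6,6)@(13, 13): e=[-5,12,57] → ·
    (5,7)@(11, 15): e=[5,-12,71] → ·
  covered (7 px):
    · · · · · · · · · ·
    · · · · · · · · · ·
    · · · · · · · · · ·
    · · · · · · · · · ·
    · · · · # # # · · ·
    · · · # # # · · · ·
    · · · · · # · · · ·
    · · · · · · · · · ·
    · · · · · · · · · ·
    · · · · · · · · · ·

Final: [[4,4],[5,4],[6,4],[3,5],[4,5],[5,5],[5,6]]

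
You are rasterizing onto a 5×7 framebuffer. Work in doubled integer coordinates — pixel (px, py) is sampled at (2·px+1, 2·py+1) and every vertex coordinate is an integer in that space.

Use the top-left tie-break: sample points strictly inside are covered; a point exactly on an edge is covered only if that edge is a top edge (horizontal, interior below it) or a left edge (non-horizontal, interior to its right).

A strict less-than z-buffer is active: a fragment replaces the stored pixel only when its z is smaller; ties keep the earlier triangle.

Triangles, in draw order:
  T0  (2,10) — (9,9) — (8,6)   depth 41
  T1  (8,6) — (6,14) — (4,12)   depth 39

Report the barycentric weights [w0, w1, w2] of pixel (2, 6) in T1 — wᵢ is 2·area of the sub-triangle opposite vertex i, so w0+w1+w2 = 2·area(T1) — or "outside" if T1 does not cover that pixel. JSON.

T0:
  2·area = 22  (B↔C swapped to make it positive)
  edge (2, 10)→(8, 6): d=(6,-4) top-left  bias=+0
  edge (8, 6)→(9, 9): d=(1,3) right/bottom  bias=-1
  edge (9, 9)→(2, 10): d=(-7,1) right/bottom  bias=-1
    (3,1)@(7, 3): e=[-22,0,44] → .  [on edge]
    (3,3)@(7, 7): e=[2,4,16] → X
    (4,3)@(9, 7): e=[10,-2,14] → .
    (2,4)@(5, 9): e=[6,12,4] → X
    (4,4)@(9, 9): e=[22,0,0] → .  [on edge]
    (2,5)@(5, 11): e=[18,14,-10] → .
    (3,5)@(7, 11): e=[26,8,-12] → .
  covered (3 px):
    . . . . .
    . . . . .
    . . . . .
    . . . X .
    . . X X .
    . . . . .
    . . . . .
T1:
  2·area = 20
  edge (8, 6)→(6, 14): d=(-2,8) right/bottom  bias=-1
  edge (6, 14)→(4, 12): d=(-2,-2) top-left  bias=+0
  edge (4, 12)→(8, 6): d=(4,-6) top-left  bias=+0
    (0,4)@(1, 9): e=[50,0,-30] → .  [on edge]
    (3,4)@(7, 9): e=[2,12,6] → X
    (4,4)@(9, 9): e=[-14,16,18] → .
    (1,5)@(3, 11): e=[30,0,-10] → .  [on edge]
    (2,5)@(5, 11): e=[14,4,2] → X
    (3,5)@(7, 11): e=[-2,8,14] → .
    (2,6)@(5, 13): e=[10,0,10] → X  [on edge]
    (3,6)@(7, 13): e=[-6,4,22] → .
  covered (3 px):
    . . . . .
    . . . . .
    . . . . .
    . . . . .
    . . . X .
    . . X . .
    . . X . .

Result: [0,10,10]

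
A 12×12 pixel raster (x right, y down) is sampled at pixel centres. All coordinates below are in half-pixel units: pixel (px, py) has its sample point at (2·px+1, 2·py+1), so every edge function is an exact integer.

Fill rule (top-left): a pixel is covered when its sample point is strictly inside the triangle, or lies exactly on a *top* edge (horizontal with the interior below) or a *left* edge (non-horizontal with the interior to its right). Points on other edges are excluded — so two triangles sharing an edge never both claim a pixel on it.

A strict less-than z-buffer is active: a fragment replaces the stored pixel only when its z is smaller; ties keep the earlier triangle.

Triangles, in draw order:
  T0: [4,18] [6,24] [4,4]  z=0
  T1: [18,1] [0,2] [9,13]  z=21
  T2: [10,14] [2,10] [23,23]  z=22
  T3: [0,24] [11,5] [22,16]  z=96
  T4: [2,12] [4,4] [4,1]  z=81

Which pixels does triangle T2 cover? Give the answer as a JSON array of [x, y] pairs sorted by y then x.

T0:
  2·area = 28  (B↔C swapped to make it positive)
  edge (4, 18)→(4, 4): d=(0,-14) top-left  bias=+0
  edge (4, 4)→(6, 24): d=(2,20) right/bottom  bias=-1
  edge (6, 24)→(4, 18): d=(-2,-6) top-left  bias=+0
    (0,4)@(1, 9): e=[-42,70,0] → ·  [on edge]
    (1,7)@(3, 15): e=[-14,42,0] → ·  [on edge]
    (2,7)@(5, 15): e=[14,2,12] → █
    (3,7)@(7, 15): e=[42,-38,24] → ·
    (2,8)@(5, 17): e=[14,6,8] → █
    (3,8)@(7, 17): e=[42,-34,20] → ·
    (2,9)@(5, 19): e=[14,10,4] → █
    (3,9)@(7, 19): e=[42,-30,16] → ·
    (2,10)@(5, 21): e=[14,14,0] → █  [on edge]
    (3,10)@(7, 21): e=[42,-26,12] → ·
    (2,11)@(5, 23): e=[14,18,-4] → ·
  covered (4 px):
    · · · · · · · · · · · ·
    · · · · · · · · · · · ·
    · · · · · · · · · · · ·
    · · · · · · · · · · · ·
    · · · · · · · · · · · ·
    · · · · · · · · · · · ·
    · · · · · · · · · · · ·
    · · █ · · · · · · · · ·
    · · █ · · · · · · · · ·
    · · █ · · · · · · · · ·
    · · █ · · · · · · · · ·
    · · · · · · · · · · · ·
T1:
  2·area = 207  (B↔C swapped to make it positive)
  edge (18, 1)→(9, 13): d=(-9,12) right/bottom  bias=-1
  edge (9, 13)→(0, 2): d=(-9,-11) top-left  bias=+0
  edge (0, 2)→(18, 1): d=(18,-1) top-left  bias=+0
    (0,1)@(1, 3): e=[186,2,19] → █
    (1,1)@(3, 3): e=[162,24,21] → █
    (2,1)@(5, 3): e=[138,46,23] → █
    (3,1)@(7, 3): e=[114,68,25] → █
    (4,1)@(9, 3): e=[90,90,27] → █
    (5,1)@(11, 3): e=[66,112,29] → █
    (6,1)@(13, 3): e=[42,134,31] → █
    (7,1)@(15, 3): e=[18,156,33] → █
    (8,1)@(17, 3): e=[-6,178,35] → ·
    (0,2)@(1, 5): e=[168,-16,55] → ·
    (1,2)@(3, 5): e=[144,6,57] → █
    (7,2)@(15, 5): e=[0,138,69] → ·  [on edge]
    (4,6)@(9, 13): e=[0,0,207] → ·  [on edge]
    (1,10)@(3, 21): e=[0,-138,345] → ·  [on edge]
  covered (23 px):
    · · · · · · · · · · · ·
    █ █ █ █ █ █ █ █ · · · ·
    · █ █ █ █ █ █ · · · · ·
    · · █ █ █ █ █ · · · · ·
    · · · █ █ █ · · · · · ·
    · · · · █ · · · · · · ·
    · · · · · · · · · · · ·
    · · · · · · · · · · · ·
    · · · · · · · · · · · ·
    · · · · · · · · · · · ·
    · · · · · · · · · · · ·
    · · · · · · · · · · · ·
T2:
  2·area = 20  (B↔C swapped to make it positive)
  edge (10, 14)→(23, 23): d=(13,9) right/bottom  bias=-1
  edge (23, 23)→(2, 10): d=(-21,-13) top-left  bias=+0
  edge (2, 10)→(10, 14): d=(8,4) right/bottom  bias=-1
    (3,6)@(7, 13): e=[14,2,4] → █
    (4,6)@(9, 13): e=[-4,28,-4] → ·
    (3,7)@(7, 15): e=[40,-40,20] → ·
    (5,7)@(11, 15): e=[4,12,4] → █
    (6,7)@(13, 15): e=[-14,38,-4] → ·
    (5,8)@(11, 17): e=[30,-30,20] → ·
    (8,9)@(17, 19): e=[2,6,12] → █
    (9,9)@(19, 19): e=[-16,32,4] → ·
    (8,10)@(17, 21): e=[28,-36,28] → ·
    (11,11)@(23, 23): e=[0,0,20] → ·  [on edge]
  covered (3 px):
    · · · · · · · · · · · ·
    · · · · · · · · · · · ·
    · · · · · · · · · · · ·
    · · · · · · · · · · · ·
    · · · · · · · · · · · ·
    · · · · · · · · · · · ·
    · · · █ · · · · · · · ·
    · · · · · █ · · · · · ·
    · · · · · · · · · · · ·
    · · · · · · · · █ · · ·
    · · · · · · · · · · · ·
    · · · · · · · · · · · ·
T3:
  2·area = 330
  edge (0, 24)→(11, 5): d=(11,-19) top-left  bias=+0
  edge (11, 5)→(22, 16): d=(11,11) right/bottom  bias=-1
  edge (22, 16)→(0, 24): d=(-22,8) right/bottom  bias=-1
    (3,0)@(7, 1): e=[-120,0,450] → ·  [on edge]
    (4,1)@(9, 3): e=[-60,0,390] → ·  [on edge]
    (5,2)@(11, 5): e=[0,0,330] → ·  [on edge]
    (5,3)@(11, 7): e=[22,22,286] → █
    (6,3)@(13, 7): e=[60,0,270] → ·  [on edge]
    (4,4)@(9, 9): e=[6,66,258] → █
    (6,4)@(13, 9): e=[82,22,226] → █
    (7,4)@(15, 9): e=[120,0,210] → ·  [on edge]
    (4,5)@(9, 11): e=[28,88,214] → █
    (7,5)@(15, 11): e=[142,22,166] → █
    (8,5)@(17, 11): e=[180,0,150] → ·  [on edge]
    (3,6)@(7, 13): e=[12,132,186] → █
    (9,6)@(19, 13): e=[240,0,90] → ·  [on edge]
    (10,7)@(21, 15): e=[300,0,30] → ·  [on edge]
    (11,8)@(23, 17): e=[360,0,-30] → ·  [on edge]
  covered (39 px):
    · · · · · · · · · · · ·
    · · · · · · · · · · · ·
    · · · · · · · · · · · ·
    · · · · · █ · · · · · ·
    · · · · █ █ █ · · · · ·
    · · · · █ █ █ █ · · · ·
    · · · █ █ █ █ █ █ · · ·
    · · · █ █ █ █ █ █ █ · ·
    · · █ █ █ █ █ █ █ █ · ·
    · █ █ █ █ █ █ · · · · ·
    · █ █ █ · · · · · · · ·
    █ · · · · · · · · · · ·
T4:
  2·area = 6  (B↔C swapped to make it positive)
  edge (2, 12)→(4, 1): d=(2,-11) top-left  bias=+0
  edge (4, 1)→(4, 4): d=(0,3) right/bottom  bias=-1
  edge (4, 4)→(2, 12): d=(-2,8) right/bottom  bias=-1
    (1,3)@(3, 7): e=[1,3,2] → █
    (2,3)@(5, 7): e=[23,-3,-14] → ·
    (1,4)@(3, 9): e=[5,3,-2] → ·
  covered (1 px):
    · · · · · · · · · · · ·
    · · · · · · · · · · · ·
    · · · · · · · · · · · ·
    · █ · · · · · · · · · ·
    · · · · · · · · · · · ·
    · · · · · · · · · · · ·
    · · · · · · · · · · · ·
    · · · · · · · · · · · ·
    · · · · · · · · · · · ·
    · · · · · · · · · · · ·
    · · · · · · · · · · · ·
    · · · · · · · · · · · ·

Answer: [[3,6],[5,7],[8,9]]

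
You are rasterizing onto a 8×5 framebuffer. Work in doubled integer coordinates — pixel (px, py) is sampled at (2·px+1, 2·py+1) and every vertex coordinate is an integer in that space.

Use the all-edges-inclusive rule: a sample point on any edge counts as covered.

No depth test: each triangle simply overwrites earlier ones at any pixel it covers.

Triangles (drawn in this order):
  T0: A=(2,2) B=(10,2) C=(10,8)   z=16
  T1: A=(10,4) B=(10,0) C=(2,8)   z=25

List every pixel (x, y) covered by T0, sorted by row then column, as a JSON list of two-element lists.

T0:
  2·area = 48
  edge (2, 2)→(10, 2): d=(8,0) inclusive
  edge (10, 2)→(10, 8): d=(0,6) inclusive
  edge (10, 8)→(2, 2): d=(-8,-6) inclusive
    (2,1)@(5, 3): e=[8,30,10] → █
    (3,1)@(7, 3): e=[8,18,22] → █
    (4,1)@(9, 3): e=[8,6,34] → █
    (5,1)@(11, 3): e=[8,-6,46] → ·
    (2,2)@(5, 5): e=[24,30,-6] → ·
    (3,2)@(7, 5): e=[24,18,6] → █
    (5,2)@(11, 5): e=[24,-6,30] → ·
    (3,3)@(7, 7): e=[40,18,-10] → ·
    (4,3)@(9, 7): e=[40,6,2] → █
    (5,3)@(11, 7): e=[40,-6,14] → ·
    (4,4)@(9, 9): e=[56,6,-14] → ·
  covered (6 px):
    · · · · · · · ·
    · · █ █ █ · · ·
    · · · █ █ · · ·
    · · · · █ · · ·
    · · · · · · · ·
T1:
  2·area = 32  (B↔C swapped to make it positive)
  edge (10, 4)→(2, 8): d=(-8,4) inclusive
  edge (2, 8)→(10, 0): d=(8,-8) inclusive
  edge (10, 0)→(10, 4): d=(0,4) inclusive
    (4,0)@(9, 1): e=[28,0,4] → █  [on edge]
    (5,0)@(11, 1): e=[20,16,-4] → ·
    (3,1)@(7, 3): e=[20,0,12] → █  [on edge]
    (5,1)@(11, 3): e=[4,32,-4] → ·
    (2,2)@(5, 5): e=[12,0,20] → █  [on edge]
    (4,2)@(9, 5): e=[-4,32,4] → ·
    (1,3)@(3, 7): e=[4,0,28] → █  [on edge]
    (2,3)@(5, 7): e=[-4,16,20] → ·
    (3,3)@(7, 7): e=[-12,32,12] → ·
    (0,4)@(1, 9): e=[-4,0,36] → ·  [on edge]
    (1,4)@(3, 9): e=[-12,16,28] → ·
  covered (6 px):
    · · · · █ · · ·
    · · · █ █ · · ·
    · · █ █ · · · ·
    · █ · · · · · ·
    · · · · · · · ·

Final: [[2,1],[3,1],[4,1],[3,2],[4,2],[4,3]]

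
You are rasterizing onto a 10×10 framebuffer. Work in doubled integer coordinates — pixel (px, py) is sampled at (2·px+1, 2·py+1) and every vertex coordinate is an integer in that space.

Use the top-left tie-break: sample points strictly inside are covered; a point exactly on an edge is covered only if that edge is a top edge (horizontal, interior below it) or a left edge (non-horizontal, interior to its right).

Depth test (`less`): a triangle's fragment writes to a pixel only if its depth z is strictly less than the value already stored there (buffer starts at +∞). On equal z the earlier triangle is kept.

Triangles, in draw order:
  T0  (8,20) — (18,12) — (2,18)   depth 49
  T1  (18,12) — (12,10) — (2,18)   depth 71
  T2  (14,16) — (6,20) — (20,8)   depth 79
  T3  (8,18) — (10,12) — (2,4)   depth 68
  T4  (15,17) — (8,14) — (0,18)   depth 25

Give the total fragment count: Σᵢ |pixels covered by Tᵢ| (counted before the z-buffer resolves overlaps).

T0:
  2·area = 68  (B↔C swapped to make it positive)
  edge (8, 20)→(2, 18): d=(-6,-2) top-left  bias=+0
  edge (2, 18)→(18, 12): d=(16,-6) top-left  bias=+0
  edge (18, 12)→(8, 20): d=(-10,8) right/bottom  bias=-1
    (5,7)@(11, 15): e=[36,6,26] → █
    (6,7)@(13, 15): e=[40,18,10] → █
    (7,7)@(15, 15): e=[44,30,-6] → ·
    (2,8)@(5, 17): e=[12,2,54] → █
    (3,8)@(7, 17): e=[16,14,38] → █
    (4,8)@(9, 17): e=[20,26,22] → █
    (6,8)@(13, 17): e=[28,50,-10] → ·
    (2,9)@(5, 19): e=[0,34,34] → █  [on edge]
    (5,9)@(11, 19): e=[12,70,-14] → ·
  covered (9 px):
    · · · · · · · · · ·
    · · · · · · · · · ·
    · · · · · · · · · ·
    · · · · · · · · · ·
    · · · · · · · · · ·
    · · · · · · · · · ·
    · · · · · · · · · ·
    · · · · · █ █ · · ·
    · · █ █ █ █ · · · ·
    · · █ █ █ · · · · ·
T1:
  2·area = 68  (B↔C swapped to make it positive)
  edge (18, 12)→(2, 18): d=(-16,6) right/bottom  bias=-1
  edge (2, 18)→(12, 10): d=(10,-8) top-left  bias=+0
  edge (12, 10)→(18, 12): d=(6,2) right/bottom  bias=-1
    (1,3)@(3, 7): e=[170,-102,0] → ·  [on edge]
    (4,4)@(9, 9): e=[102,-34,0] → ·  [on edge]
    (5,5)@(11, 11): e=[58,2,8] → █
    (6,5)@(13, 11): e=[46,18,4] → █
    (7,5)@(15, 11): e=[34,34,0] → ·  [on edge]
    (4,6)@(9, 13): e=[38,6,24] → █
    (7,6)@(15, 13): e=[2,54,12] → █
    (8,6)@(17, 13): e=[-10,70,8] → ·
    (3,7)@(7, 15): e=[18,10,40] → █
    (5,7)@(11, 15): e=[-6,42,32] → ·
    (6,7)@(13, 15): e=[-18,58,28] → ·
    (7,7)@(15, 15): e=[-30,74,24] → ·
  covered (8 px):
    · · · · · · · · · ·
    · · · · · · · · · ·
    · · · · · · · · · ·
    · · · · · · · · · ·
    · · · · · · · · · ·
    · · · · · █ █ · · ·
    · · · · █ █ █ █ · ·
    · · · █ █ · · · · ·
    · · · · · · · · · ·
    · · · · · · · · · ·
T2:
  2·area = 40
  edge (14, 16)→(6, 20): d=(-8,4) right/bottom  bias=-1
  edge (6, 20)→(20, 8): d=(14,-12) top-left  bias=+0
  edge (20, 8)→(14, 16): d=(-6,8) right/bottom  bias=-1
    (9,4)@(19, 9): e=[36,2,2] → █
    (8,5)@(17, 11): e=[28,6,6] → █
    (9,5)@(19, 11): e=[20,30,-10] → ·
    (7,6)@(15, 13): e=[20,10,10] → █
    (8,6)@(17, 13): e=[12,34,-6] → ·
    (6,7)@(13, 15): e=[12,14,14] → █
    (7,7)@(15, 15): e=[4,38,-2] → ·
    (5,8)@(11, 17): e=[4,18,18] → █
    (6,8)@(13, 17): e=[-4,42,2] → ·
    (5,9)@(11, 19): e=[-12,46,6] → ·
  covered (5 px):
    · · · · · · · · · ·
    · · · · · · · · · ·
    · · · · · · · · · ·
    · · · · · · · · · ·
    · · · · · · · · · █
    · · · · · · · · █ ·
    · · · · · · · █ · ·
    · · · · · · █ · · ·
    · · · · · █ · · · ·
    · · · · · · · · · ·
T3:
  2·area = 64  (B↔C swapped to make it positive)
  edge (8, 18)→(2, 4): d=(-6,-14) top-left  bias=+0
  edge (2, 4)→(10, 12): d=(8,8) right/bottom  bias=-1
  edge (10, 12)→(8, 18): d=(-2,6) right/bottom  bias=-1
    (0,1)@(1, 3): e=[-8,0,72] → ·  [on edge]
    (6,1)@(13, 3): e=[160,-96,0] → ·  [on edge]
    (1,2)@(3, 5): e=[8,0,56] → ·  [on edge]
    (2,3)@(5, 7): e=[24,0,40] → ·  [on edge]
    (2,4)@(5, 9): e=[12,16,36] → █
    (3,4)@(7, 9): e=[40,0,24] → ·  [on edge]
    (5,4)@(11, 9): e=[96,-32,0] → ·  [on edge]
    (2,5)@(5, 11): e=[0,32,32] → █  [on edge]
    (3,5)@(7, 11): e=[28,16,20] → █
    (4,5)@(9, 11): e=[56,0,8] → ·  [on edge]
    (2,6)@(5, 13): e=[-12,48,28] → ·
    (3,6)@(7, 13): e=[16,32,16] → █
    (5,6)@(11, 13): e=[72,0,-8] → ·  [on edge]
    (4,7)@(9, 15): e=[32,32,0] → ·  [on edge]
    (6,7)@(13, 15): e=[88,0,-24] → ·  [on edge]
    (7,8)@(15, 17): e=[104,0,-40] → ·  [on edge]
    (8,9)@(17, 19): e=[120,0,-56] → ·  [on edge]
  covered (6 px):
    · · · · · · · · · ·
    · · · · · · · · · ·
    · · · · · · · · · ·
    · · · · · · · · · ·
    · · █ · · · · · · ·
    · · █ █ · · · · · ·
    · · · █ █ · · · · ·
    · · · █ · · · · · ·
    · · · · · · · · · ·
    · · · · · · · · · ·
T4:
  2·area = 52  (B↔C swapped to make it positive)
  edge (15, 17)→(0, 18): d=(-15,1) right/bottom  bias=-1
  edge (0, 18)→(8, 14): d=(8,-4) top-left  bias=+0
  edge (8, 14)→(15, 17): d=(7,3) right/bottom  bias=-1
    (0,5)@(1, 11): e=[104,-52,0] → ·  [on edge]
    (3,7)@(7, 15): e=[38,4,10] → █
    (4,7)@(9, 15): e=[36,12,4] → █
    (5,7)@(11, 15): e=[34,20,-2] → ·
    (1,8)@(3, 17): e=[12,4,36] → █
    (2,8)@(5, 17): e=[10,12,30] → █
    (5,8)@(11, 17): e=[4,36,12] → █
    (6,8)@(13, 17): e=[2,44,6] → █
    (7,8)@(15, 17): e=[0,52,0] → ·  [on edge]
    (1,9)@(3, 19): e=[-18,20,50] → ·
    (2,9)@(5, 19): e=[-20,28,44] → ·
    (3,9)@(7, 19): e=[-22,36,38] → ·
  covered (8 px):
    · · · · · · · · · ·
    · · · · · · · · · ·
    · · · · · · · · · ·
    · · · · · · · · · ·
    · · · · · · · · · ·
    · · · · · · · · · ·
    · · · · · · · · · ·
    · · · █ █ · · · · ·
    · █ █ █ █ █ █ · · ·
    · · · · · · · · · ·

Final: 36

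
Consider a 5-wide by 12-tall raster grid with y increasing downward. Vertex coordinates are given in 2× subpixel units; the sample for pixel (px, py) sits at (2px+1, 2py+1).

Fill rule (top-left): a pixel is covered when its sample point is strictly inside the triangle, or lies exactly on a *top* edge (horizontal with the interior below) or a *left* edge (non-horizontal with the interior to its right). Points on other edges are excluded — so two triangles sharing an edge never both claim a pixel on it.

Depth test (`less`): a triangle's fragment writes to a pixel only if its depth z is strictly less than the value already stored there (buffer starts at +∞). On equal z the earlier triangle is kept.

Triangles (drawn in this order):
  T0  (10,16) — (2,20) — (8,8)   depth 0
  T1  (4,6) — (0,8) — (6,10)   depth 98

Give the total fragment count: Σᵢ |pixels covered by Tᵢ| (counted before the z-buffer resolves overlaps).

T0:
  2·area = 72
  edge (10, 16)→(2, 20): d=(-8,4) right/bottom  bias=-1
  edge (2, 20)→(8, 8): d=(6,-12) top-left  bias=+0
  edge (8, 8)→(10, 16): d=(2,8) right/bottom  bias=-1
    (3,5)@(7, 11): e=[52,6,14] → X
    (4,5)@(9, 11): e=[44,30,-2] → .
    (3,6)@(7, 13): e=[36,18,18] → X
    (4,6)@(9, 13): e=[28,42,2] → X
    (2,7)@(5, 15): e=[28,6,38] → X
    (2,8)@(5, 17): e=[12,18,42] → X
    (4,8)@(9, 17): e=[-4,66,10] → .
    (1,9)@(3, 19): e=[4,6,62] → X
    (2,9)@(5, 19): e=[-4,30,46] → .
    (3,9)@(7, 19): e=[-12,54,30] → .
    (1,10)@(3, 21): e=[-12,18,66] → .
  covered (9 px):
    . . . . .
    . . . . .
    . . . . .
    . . . . .
    . . . . .
    . . . X .
    . . . X X
    . . X X X
    . . X X .
    . X . . .
    . . . . .
    . . . . .
T1:
  2·area = 20  (B↔C swapped to make it positive)
  edge (4, 6)→(6, 10): d=(2,4) right/bottom  bias=-1
  edge (6, 10)→(0, 8): d=(-6,-2) top-left  bias=+0
  edge (0, 8)→(4, 6): d=(4,-2) top-left  bias=+0
    (1,3)@(3, 7): e=[6,12,2] → X
    (2,3)@(5, 7): e=[-2,16,6] → .
    (1,4)@(3, 9): e=[10,0,10] → X  [on edge]
    (2,4)@(5, 9): e=[2,4,14] → X
    (3,4)@(7, 9): e=[-6,8,18] → .
    (1,5)@(3, 11): e=[14,-12,18] → .
    (2,5)@(5, 11): e=[6,-8,22] → .
    (4,5)@(9, 11): e=[-10,0,30] → .  [on edge]
  covered (3 px):
    . . . . .
    . . . . .
    . . . . .
    . X . . .
    . X X . .
    . . . . .
    . . . . .
    . . . . .
    . . . . .
    . . . . .
    . . . . .
    . . . . .

Result: 12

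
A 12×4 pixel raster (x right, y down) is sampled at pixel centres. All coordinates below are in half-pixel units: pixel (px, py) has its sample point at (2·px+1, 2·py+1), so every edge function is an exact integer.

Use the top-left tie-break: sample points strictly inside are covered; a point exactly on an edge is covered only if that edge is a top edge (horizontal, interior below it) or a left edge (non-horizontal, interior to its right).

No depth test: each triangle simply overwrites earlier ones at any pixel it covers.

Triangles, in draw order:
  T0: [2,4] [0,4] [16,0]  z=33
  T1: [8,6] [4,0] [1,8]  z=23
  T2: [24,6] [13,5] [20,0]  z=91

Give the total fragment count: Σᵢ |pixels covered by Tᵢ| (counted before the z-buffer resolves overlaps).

T0:
  2·area = 8
  edge (2, 4)→(0, 4): d=(-2,0) right/bottom  bias=-1
  edge (0, 4)→(16, 0): d=(16,-4) top-left  bias=+0
  edge (16, 0)→(2, 4): d=(-14,4) right/bottom  bias=-1
    (2,1)@(5, 3): e=[2,4,2] → X
    (3,1)@(7, 3): e=[2,12,-6] → .
    (2,2)@(5, 5): e=[-2,36,-26] → .
  covered (1 px):
    . . . . . . . . . . . .
    . . X . . . . . . . . .
    . . . . . . . . . . . .
    . . . . . . . . . . . .
T1:
  2·area = 50  (B↔C swapped to make it positive)
  edge (8, 6)→(1, 8): d=(-7,2) right/bottom  bias=-1
  edge (1, 8)→(4, 0): d=(3,-8) top-left  bias=+0
  edge (4, 0)→(8, 6): d=(4,6) right/bottom  bias=-1
    (1,1)@(3, 3): e=[31,1,18] → X
    (2,1)@(5, 3): e=[27,17,6] → X
    (3,1)@(7, 3): e=[23,33,-6] → .
    (1,2)@(3, 5): e=[17,7,26] → X
    (3,2)@(7, 5): e=[9,39,2] → X
    (4,2)@(9, 5): e=[5,55,-10] → .
    (1,3)@(3, 7): e=[3,13,34] → X
    (2,3)@(5, 7): e=[-1,29,22] → .
    (3,3)@(7, 7): e=[-5,45,10] → .
  covered (6 px):
    . . . . . . . . . . . .
    . X X . . . . . . . . .
    . X X X . . . . . . . .
    . X . . . . . . . . . .
T2:
  2·area = 62
  edge (24, 6)→(13, 5): d=(-11,-1) top-left  bias=+0
  edge (13, 5)→(20, 0): d=(7,-5) top-left  bias=+0
  edge (20, 0)→(24, 6): d=(4,6) right/bottom  bias=-1
    (9,0)@(19, 1): e=[50,2,10] → X
    (10,0)@(21, 1): e=[52,12,-2] → .
    (8,1)@(17, 3): e=[26,6,30] → X
    (10,1)@(21, 3): e=[30,26,6] → X
    (11,1)@(23, 3): e=[32,36,-6] → .
    (6,2)@(13, 5): e=[0,0,62] → X  [on edge]
    (7,2)@(15, 5): e=[2,10,50] → X
    (11,2)@(23, 5): e=[10,50,2] → X
    (6,3)@(13, 7): e=[-22,14,70] → .
    (7,3)@(15, 7): e=[-20,24,58] → .
    (8,3)@(17, 7): e=[-18,34,46] → .
    (9,3)@(19, 7): e=[-16,44,34] → .
  covered (10 px):
    . . . . . . . . . X . .
    . . . . . . . . X X X .
    . . . . . . X X X X X X
    . . . . . . . . . . . .

Answer: 17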